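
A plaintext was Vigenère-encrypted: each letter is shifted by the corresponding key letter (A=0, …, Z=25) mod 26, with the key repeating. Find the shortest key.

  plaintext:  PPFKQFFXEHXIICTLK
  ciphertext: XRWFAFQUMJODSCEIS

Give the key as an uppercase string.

  i= 0: X-P =  8 → I
  i= 1: R-P =  2 → C
  i= 2: W-F = 17 → R
  i= 3: F-K = 21 → V
  i= 4: A-Q = 10 → K
  i= 5: F-F =  0 → A
  i= 6: Q-F = 11 → L
  i= 7: U-X = 23 → X
  i= 8: M-E =  8 → I
  i= 9: J-H =  2 → C
  i=10: O-X = 17 → R
  i=11: D-I = 21 → V
  i=12: S-I = 10 → K
  i=13: C-C =  0 → A
  i=14: E-T = 11 → L
  i=15: I-L = 23 → X
  i=16: S-K =  8 → I
  shifts repeat with period 8: ICRVKALX

ICRVKALX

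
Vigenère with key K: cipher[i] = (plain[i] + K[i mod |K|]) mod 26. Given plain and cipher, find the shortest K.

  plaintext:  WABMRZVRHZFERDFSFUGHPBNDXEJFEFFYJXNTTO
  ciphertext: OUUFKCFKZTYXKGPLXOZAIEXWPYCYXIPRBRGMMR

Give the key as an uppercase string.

SUTTTDKT

  i= 0: O-W = 18 → S
  i= 1: U-A = 20 → U
  i= 2: U-B = 19 → T
  i= 3: F-M = 19 → T
  i= 4: K-R = 19 → T
  i= 5: C-Z =  3 → D
  i= 6: F-V = 10 → K
  i= 7: K-R = 19 → T
  i= 8: Z-H = 18 → S
  i= 9: T-Z = 20 → U
  i=10: Y-F = 19 → T
  i=11: X-E = 19 → T
  i=12: K-R = 19 → T
  i=13: G-D =  3 → D
  i=14: P-F = 10 → K
  i=15: L-S = 19 → T
  i=16: X-F = 18 → S
  i=17: O-U = 20 → U
  i=18: Z-G = 19 → T
  i=19: A-H = 19 → T
  i=20: I-P = 19 → T
  i=21: E-B =  3 → D
  i=22: X-N = 10 → K
  i=23: W-D = 19 → T
  i=24: P-X = 18 → S
  i=25: Y-E = 20 → U
  i=26: C-J = 19 → T
  i=27: Y-F = 19 → T
  i=28: X-E = 19 → T
  i=29: I-F =  3 → D
  i=30: P-F = 10 → K
  i=31: R-Y = 19 → T
  i=32: B-J = 18 → S
  i=33: R-X = 20 → U
  i=34: G-N = 19 → T
  i=35: M-T = 19 → T
  i=36: M-T = 19 → T
  i=37: R-O =  3 → D
  shifts repeat with period 8: SUTTTDKT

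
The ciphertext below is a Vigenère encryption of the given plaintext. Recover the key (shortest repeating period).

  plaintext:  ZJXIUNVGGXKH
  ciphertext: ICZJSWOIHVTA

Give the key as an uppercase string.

  i= 0: I-Z =  9 → J
  i= 1: C-J = 19 → T
  i= 2: Z-X =  2 → C
  i= 3: J-I =  1 → B
  i= 4: S-U = 24 → Y
  i= 5: W-N =  9 → J
  i= 6: O-V = 19 → T
  i= 7: I-G =  2 → C
  i= 8: H-G =  1 → B
  i= 9: V-X = 24 → Y
  i=10: T-K =  9 → J
  i=11: A-H = 19 → T
  shifts repeat with period 5: JTCBY

JTCBY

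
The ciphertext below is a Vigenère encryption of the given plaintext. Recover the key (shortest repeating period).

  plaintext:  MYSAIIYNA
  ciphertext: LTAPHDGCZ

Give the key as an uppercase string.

  i= 0: L-M = 25 → Z
  i= 1: T-Y = 21 → V
  i= 2: A-S =  8 → I
  i= 3: P-A = 15 → P
  i= 4: H-I = 25 → Z
  i= 5: D-I = 21 → V
  i= 6: G-Y =  8 → I
  i= 7: C-N = 15 → P
  i= 8: Z-A = 25 → Z
  shifts repeat with period 4: ZVIP

ZVIP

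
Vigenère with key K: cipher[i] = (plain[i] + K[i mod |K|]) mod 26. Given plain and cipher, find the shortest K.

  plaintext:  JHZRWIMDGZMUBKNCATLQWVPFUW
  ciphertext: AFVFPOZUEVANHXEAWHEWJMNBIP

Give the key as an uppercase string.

RYWOTGN

  i= 0: A-J = 17 → R
  i= 1: F-H = 24 → Y
  i= 2: V-Z = 22 → W
  i= 3: F-R = 14 → O
  i= 4: P-W = 19 → T
  i= 5: O-I =  6 → G
  i= 6: Z-M = 13 → N
  i= 7: U-D = 17 → R
  i= 8: E-G = 24 → Y
  i= 9: V-Z = 22 → W
  i=10: A-M = 14 → O
  i=11: N-U = 19 → T
  i=12: H-B =  6 → G
  i=13: X-K = 13 → N
  i=14: E-N = 17 → R
  i=15: A-C = 24 → Y
  i=16: W-A = 22 → W
  i=17: H-T = 14 → O
  i=18: E-L = 19 → T
  i=19: W-Q =  6 → G
  i=20: J-W = 13 → N
  i=21: M-V = 17 → R
  i=22: N-P = 24 → Y
  i=23: B-F = 22 → W
  i=24: I-U = 14 → O
  i=25: P-W = 19 → T
  shifts repeat with period 7: RYWOTGN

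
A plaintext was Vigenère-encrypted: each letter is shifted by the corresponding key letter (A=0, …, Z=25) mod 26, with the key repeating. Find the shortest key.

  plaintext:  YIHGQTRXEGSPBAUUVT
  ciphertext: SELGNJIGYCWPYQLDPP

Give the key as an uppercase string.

  i= 0: S-Y = 20 → U
  i= 1: E-I = 22 → W
  i= 2: L-H =  4 → E
  i= 3: G-G =  0 → A
  i= 4: N-Q = 23 → X
  i= 5: J-T = 16 → Q
  i= 6: I-R = 17 → R
  i= 7: G-X =  9 → J
  i= 8: Y-E = 20 → U
  i= 9: C-G = 22 → W
  i=10: W-S =  4 → E
  i=11: P-P =  0 → A
  i=12: Y-B = 23 → X
  i=13: Q-A = 16 → Q
  i=14: L-U = 17 → R
  i=15: D-U =  9 → J
  i=16: P-V = 20 → U
  i=17: P-T = 22 → W
  shifts repeat with period 8: UWEAXQRJ

UWEAXQRJ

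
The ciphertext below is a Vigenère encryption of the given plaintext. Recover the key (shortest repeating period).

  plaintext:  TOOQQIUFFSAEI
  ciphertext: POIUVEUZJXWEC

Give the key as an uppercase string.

  i= 0: P-T = 22 → W
  i= 1: O-O =  0 → A
  i= 2: I-O = 20 → U
  i= 3: U-Q =  4 → E
  i= 4: V-Q =  5 → F
  i= 5: E-I = 22 → W
  i= 6: U-U =  0 → A
  i= 7: Z-F = 20 → U
  i= 8: J-F =  4 → E
  i= 9: X-S =  5 → F
  i=10: W-A = 22 → W
  i=11: E-E =  0 → A
  i=12: C-I = 20 → U
  shifts repeat with period 5: WAUEF

WAUEF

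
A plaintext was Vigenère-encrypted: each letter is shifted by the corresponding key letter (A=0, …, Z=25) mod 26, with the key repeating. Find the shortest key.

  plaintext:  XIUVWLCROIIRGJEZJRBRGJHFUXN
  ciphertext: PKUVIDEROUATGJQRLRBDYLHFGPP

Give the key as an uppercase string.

  i= 0: P-X = 18 → S
  i= 1: K-I =  2 → C
  i= 2: U-U =  0 → A
  i= 3: V-V =  0 → A
  i= 4: I-W = 12 → M
  i= 5: D-L = 18 → S
  i= 6: E-C =  2 → C
  i= 7: R-R =  0 → A
  i= 8: O-O =  0 → A
  i= 9: U-I = 12 → M
  i=10: A-I = 18 → S
  i=11: T-R =  2 → C
  i=12: G-G =  0 → A
  i=13: J-J =  0 → A
  i=14: Q-E = 12 → M
  i=15: R-Z = 18 → S
  i=16: L-J =  2 → C
  i=17: R-R =  0 → A
  i=18: B-B =  0 → A
  i=19: D-R = 12 → M
  i=20: Y-G = 18 → S
  i=21: L-J =  2 → C
  i=22: H-H =  0 → A
  i=23: F-F =  0 → A
  i=24: G-U = 12 → M
  i=25: P-X = 18 → S
  i=26: P-N =  2 → C
  shifts repeat with period 5: SCAAM

SCAAM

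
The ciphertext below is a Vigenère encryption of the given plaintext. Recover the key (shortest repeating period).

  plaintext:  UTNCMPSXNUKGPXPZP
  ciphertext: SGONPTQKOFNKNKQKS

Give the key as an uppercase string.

  i= 0: S-U = 24 → Y
  i= 1: G-T = 13 → N
  i= 2: O-N =  1 → B
  i= 3: N-C = 11 → L
  i= 4: P-M =  3 → D
  i= 5: T-P =  4 → E
  i= 6: Q-S = 24 → Y
  i= 7: K-X = 13 → N
  i= 8: O-N =  1 → B
  i= 9: F-U = 11 → L
  i=10: N-K =  3 → D
  i=11: K-G =  4 → E
  i=12: N-P = 24 → Y
  i=13: K-X = 13 → N
  i=14: Q-P =  1 → B
  i=15: K-Z = 11 → L
  i=16: S-P =  3 → D
  shifts repeat with period 6: YNBLDE

YNBLDE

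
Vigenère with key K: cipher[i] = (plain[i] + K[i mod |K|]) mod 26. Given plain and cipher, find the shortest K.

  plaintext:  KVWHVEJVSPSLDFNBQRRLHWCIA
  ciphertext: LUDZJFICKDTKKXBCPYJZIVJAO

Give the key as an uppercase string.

  i= 0: L-K =  1 → B
  i= 1: U-V = 25 → Z
  i= 2: D-W =  7 → H
  i= 3: Z-H = 18 → S
  i= 4: J-V = 14 → O
  i= 5: F-E =  1 → B
  i= 6: I-J = 25 → Z
  i= 7: C-V =  7 → H
  i= 8: K-S = 18 → S
  i= 9: D-P = 14 → O
  i=10: T-S =  1 → B
  i=11: K-L = 25 → Z
  i=12: K-D =  7 → H
  i=13: X-F = 18 → S
  i=14: B-N = 14 → O
  i=15: C-B =  1 → B
  i=16: P-Q = 25 → Z
  i=17: Y-R =  7 → H
  i=18: J-R = 18 → S
  i=19: Z-L = 14 → O
  i=20: I-H =  1 → B
  i=21: V-W = 25 → Z
  i=22: J-C =  7 → H
  i=23: A-I = 18 → S
  i=24: O-A = 14 → O
  shifts repeat with period 5: BZHSO

BZHSO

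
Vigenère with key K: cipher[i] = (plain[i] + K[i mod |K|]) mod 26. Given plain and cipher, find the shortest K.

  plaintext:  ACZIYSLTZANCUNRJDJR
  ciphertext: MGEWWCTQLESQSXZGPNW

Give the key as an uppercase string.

MEFOYKIX

  i= 0: M-A = 12 → M
  i= 1: G-C =  4 → E
  i= 2: E-Z =  5 → F
  i= 3: W-I = 14 → O
  i= 4: W-Y = 24 → Y
  i= 5: C-S = 10 → K
  i= 6: T-L =  8 → I
  i= 7: Q-T = 23 → X
  i= 8: L-Z = 12 → M
  i= 9: E-A =  4 → E
  i=10: S-N =  5 → F
  i=11: Q-C = 14 → O
  i=12: S-U = 24 → Y
  i=13: X-N = 10 → K
  i=14: Z-R =  8 → I
  i=15: G-J = 23 → X
  i=16: P-D = 12 → M
  i=17: N-J =  4 → E
  i=18: W-R =  5 → F
  shifts repeat with period 8: MEFOYKIX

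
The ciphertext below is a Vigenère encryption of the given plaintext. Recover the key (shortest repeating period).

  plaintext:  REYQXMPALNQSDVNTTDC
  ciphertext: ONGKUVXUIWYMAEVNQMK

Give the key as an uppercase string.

XJIU

  i= 0: O-R = 23 → X
  i= 1: N-E =  9 → J
  i= 2: G-Y =  8 → I
  i= 3: K-Q = 20 → U
  i= 4: U-X = 23 → X
  i= 5: V-M =  9 → J
  i= 6: X-P =  8 → I
  i= 7: U-A = 20 → U
  i= 8: I-L = 23 → X
  i= 9: W-N =  9 → J
  i=10: Y-Q =  8 → I
  i=11: M-S = 20 → U
  i=12: A-D = 23 → X
  i=13: E-V =  9 → J
  i=14: V-N =  8 → I
  i=15: N-T = 20 → U
  i=16: Q-T = 23 → X
  i=17: M-D =  9 → J
  i=18: K-C =  8 → I
  shifts repeat with period 4: XJIU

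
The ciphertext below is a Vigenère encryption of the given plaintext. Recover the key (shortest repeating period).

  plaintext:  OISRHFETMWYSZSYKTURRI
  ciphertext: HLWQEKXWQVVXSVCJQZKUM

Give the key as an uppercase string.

  i= 0: H-O = 19 → T
  i= 1: L-I =  3 → D
  i= 2: W-S =  4 → E
  i= 3: Q-R = 25 → Z
  i= 4: E-H = 23 → X
  i= 5: K-F =  5 → F
  i= 6: X-E = 19 → T
  i= 7: W-T =  3 → D
  i= 8: Q-M =  4 → E
  i= 9: V-W = 25 → Z
  i=10: V-Y = 23 → X
  i=11: X-S =  5 → F
  i=12: S-Z = 19 → T
  i=13: V-S =  3 → D
  i=14: C-Y =  4 → E
  i=15: J-K = 25 → Z
  i=16: Q-T = 23 → X
  i=17: Z-U =  5 → F
  i=18: K-R = 19 → T
  i=19: U-R =  3 → D
  i=20: M-I =  4 → E
  shifts repeat with period 6: TDEZXF

TDEZXF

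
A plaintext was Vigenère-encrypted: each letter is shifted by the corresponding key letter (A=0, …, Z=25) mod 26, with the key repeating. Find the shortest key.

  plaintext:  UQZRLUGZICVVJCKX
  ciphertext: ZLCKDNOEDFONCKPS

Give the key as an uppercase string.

  i= 0: Z-U =  5 → F
  i= 1: L-Q = 21 → V
  i= 2: C-Z =  3 → D
  i= 3: K-R = 19 → T
  i= 4: D-L = 18 → S
  i= 5: N-U = 19 → T
  i= 6: O-G =  8 → I
  i= 7: E-Z =  5 → F
  i= 8: D-I = 21 → V
  i= 9: F-C =  3 → D
  i=10: O-V = 19 → T
  i=11: N-V = 18 → S
  i=12: C-J = 19 → T
  i=13: K-C =  8 → I
  i=14: P-K =  5 → F
  i=15: S-X = 21 → V
  shifts repeat with period 7: FVDTSTI

FVDTSTI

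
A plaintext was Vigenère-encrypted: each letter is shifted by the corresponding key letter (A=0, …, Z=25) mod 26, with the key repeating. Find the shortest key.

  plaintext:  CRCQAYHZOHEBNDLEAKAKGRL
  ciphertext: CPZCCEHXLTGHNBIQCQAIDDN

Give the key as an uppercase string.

AYXMCG

  i= 0: C-C =  0 → A
  i= 1: P-R = 24 → Y
  i= 2: Z-C = 23 → X
  i= 3: C-Q = 12 → M
  i= 4: C-A =  2 → C
  i= 5: E-Y =  6 → G
  i= 6: H-H =  0 → A
  i= 7: X-Z = 24 → Y
  i= 8: L-O = 23 → X
  i= 9: T-H = 12 → M
  i=10: G-E =  2 → C
  i=11: H-B =  6 → G
  i=12: N-N =  0 → A
  i=13: B-D = 24 → Y
  i=14: I-L = 23 → X
  i=15: Q-E = 12 → M
  i=16: C-A =  2 → C
  i=17: Q-K =  6 → G
  i=18: A-A =  0 → A
  i=19: I-K = 24 → Y
  i=20: D-G = 23 → X
  i=21: D-R = 12 → M
  i=22: N-L =  2 → C
  shifts repeat with period 6: AYXMCG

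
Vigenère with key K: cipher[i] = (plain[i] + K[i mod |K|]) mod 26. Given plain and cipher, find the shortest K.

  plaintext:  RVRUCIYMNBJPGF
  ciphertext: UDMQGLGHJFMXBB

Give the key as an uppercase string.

DIVWE

  i= 0: U-R =  3 → D
  i= 1: D-V =  8 → I
  i= 2: M-R = 21 → V
  i= 3: Q-U = 22 → W
  i= 4: G-C =  4 → E
  i= 5: L-I =  3 → D
  i= 6: G-Y =  8 → I
  i= 7: H-M = 21 → V
  i= 8: J-N = 22 → W
  i= 9: F-B =  4 → E
  i=10: M-J =  3 → D
  i=11: X-P =  8 → I
  i=12: B-G = 21 → V
  i=13: B-F = 22 → W
  shifts repeat with period 5: DIVWE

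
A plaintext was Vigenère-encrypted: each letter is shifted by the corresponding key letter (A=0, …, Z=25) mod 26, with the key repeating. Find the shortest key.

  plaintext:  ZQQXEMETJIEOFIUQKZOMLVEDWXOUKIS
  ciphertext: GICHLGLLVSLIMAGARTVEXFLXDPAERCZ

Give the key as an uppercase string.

  i= 0: G-Z =  7 → H
  i= 1: I-Q = 18 → S
  i= 2: C-Q = 12 → M
  i= 3: H-X = 10 → K
  i= 4: L-E =  7 → H
  i= 5: G-M = 20 → U
  i= 6: L-E =  7 → H
  i= 7: L-T = 18 → S
  i= 8: V-J = 12 → M
  i= 9: S-I = 10 → K
  i=10: L-E =  7 → H
  i=11: I-O = 20 → U
  i=12: M-F =  7 → H
  i=13: A-I = 18 → S
  i=14: G-U = 12 → M
  i=15: A-Q = 10 → K
  i=16: R-K =  7 → H
  i=17: T-Z = 20 → U
  i=18: V-O =  7 → H
  i=19: E-M = 18 → S
  i=20: X-L = 12 → M
  i=21: F-V = 10 → K
  i=22: L-E =  7 → H
  i=23: X-D = 20 → U
  i=24: D-W =  7 → H
  i=25: P-X = 18 → S
  i=26: A-O = 12 → M
  i=27: E-U = 10 → K
  i=28: R-K =  7 → H
  i=29: C-I = 20 → U
  i=30: Z-S =  7 → H
  shifts repeat with period 6: HSMKHU

HSMKHU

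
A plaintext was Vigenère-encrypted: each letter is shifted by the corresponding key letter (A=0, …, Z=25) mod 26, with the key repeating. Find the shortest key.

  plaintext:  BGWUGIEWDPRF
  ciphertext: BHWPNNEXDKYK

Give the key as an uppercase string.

  i= 0: B-B =  0 → A
  i= 1: H-G =  1 → B
  i= 2: W-W =  0 → A
  i= 3: P-U = 21 → V
  i= 4: N-G =  7 → H
  i= 5: N-I =  5 → F
  i= 6: E-E =  0 → A
  i= 7: X-W =  1 → B
  i= 8: D-D =  0 → A
  i= 9: K-P = 21 → V
  i=10: Y-R =  7 → H
  i=11: K-F =  5 → F
  shifts repeat with period 6: ABAVHF

ABAVHF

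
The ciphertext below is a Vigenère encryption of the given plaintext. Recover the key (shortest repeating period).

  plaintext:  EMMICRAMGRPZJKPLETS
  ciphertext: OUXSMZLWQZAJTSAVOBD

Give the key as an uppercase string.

KILK

  i= 0: O-E = 10 → K
  i= 1: U-M =  8 → I
  i= 2: X-M = 11 → L
  i= 3: S-I = 10 → K
  i= 4: M-C = 10 → K
  i= 5: Z-R =  8 → I
  i= 6: L-A = 11 → L
  i= 7: W-M = 10 → K
  i= 8: Q-G = 10 → K
  i= 9: Z-R =  8 → I
  i=10: A-P = 11 → L
  i=11: J-Z = 10 → K
  i=12: T-J = 10 → K
  i=13: S-K =  8 → I
  i=14: A-P = 11 → L
  i=15: V-L = 10 → K
  i=16: O-E = 10 → K
  i=17: B-T =  8 → I
  i=18: D-S = 11 → L
  shifts repeat with period 4: KILK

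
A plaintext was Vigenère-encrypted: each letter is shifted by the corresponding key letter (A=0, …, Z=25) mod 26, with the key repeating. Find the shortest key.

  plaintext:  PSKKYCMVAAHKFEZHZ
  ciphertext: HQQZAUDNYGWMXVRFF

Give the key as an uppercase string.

  i= 0: H-P = 18 → S
  i= 1: Q-S = 24 → Y
  i= 2: Q-K =  6 → G
  i= 3: Z-K = 15 → P
  i= 4: A-Y =  2 → C
  i= 5: U-C = 18 → S
  i= 6: D-M = 17 → R
  i= 7: N-V = 18 → S
  i= 8: Y-A = 24 → Y
  i= 9: G-A =  6 → G
  i=10: W-H = 15 → P
  i=11: M-K =  2 → C
  i=12: X-F = 18 → S
  i=13: V-E = 17 → R
  i=14: R-Z = 18 → S
  i=15: F-H = 24 → Y
  i=16: F-Z =  6 → G
  shifts repeat with period 7: SYGPCSR

SYGPCSR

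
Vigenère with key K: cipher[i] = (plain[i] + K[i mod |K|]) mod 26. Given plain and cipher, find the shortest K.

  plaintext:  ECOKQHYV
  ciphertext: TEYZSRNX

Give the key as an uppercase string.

  i= 0: T-E = 15 → P
  i= 1: E-C =  2 → C
  i= 2: Y-O = 10 → K
  i= 3: Z-K = 15 → P
  i= 4: S-Q =  2 → C
  i= 5: R-H = 10 → K
  i= 6: N-Y = 15 → P
  i= 7: X-V =  2 → C
  shifts repeat with period 3: PCK

PCK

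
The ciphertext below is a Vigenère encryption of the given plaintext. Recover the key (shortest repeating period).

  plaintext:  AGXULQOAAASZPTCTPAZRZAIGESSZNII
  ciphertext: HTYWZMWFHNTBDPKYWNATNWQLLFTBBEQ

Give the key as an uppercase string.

  i= 0: H-A =  7 → H
  i= 1: T-G = 13 → N
  i= 2: Y-X =  1 → B
  i= 3: W-U =  2 → C
  i= 4: Z-L = 14 → O
  i= 5: M-Q = 22 → W
  i= 6: W-O =  8 → I
  i= 7: F-A =  5 → F
  i= 8: H-A =  7 → H
  i= 9: N-A = 13 → N
  i=10: T-S =  1 → B
  i=11: B-Z =  2 → C
  i=12: D-P = 14 → O
  i=13: P-T = 22 → W
  i=14: K-C =  8 → I
  i=15: Y-T =  5 → F
  i=16: W-P =  7 → H
  i=17: N-A = 13 → N
  i=18: A-Z =  1 → B
  i=19: T-R =  2 → C
  i=20: N-Z = 14 → O
  i=21: W-A = 22 → W
  i=22: Q-I =  8 → I
  i=23: L-G =  5 → F
  i=24: L-E =  7 → H
  i=25: F-S = 13 → N
  i=26: T-S =  1 → B
  i=27: B-Z =  2 → C
  i=28: B-N = 14 → O
  i=29: E-I = 22 → W
  i=30: Q-I =  8 → I
  shifts repeat with period 8: HNBCOWIF

HNBCOWIF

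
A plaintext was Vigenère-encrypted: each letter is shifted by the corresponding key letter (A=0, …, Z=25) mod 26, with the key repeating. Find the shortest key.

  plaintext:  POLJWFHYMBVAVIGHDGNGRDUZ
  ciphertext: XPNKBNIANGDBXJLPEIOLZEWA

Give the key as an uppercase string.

IBCBF

  i= 0: X-P =  8 → I
  i= 1: P-O =  1 → B
  i= 2: N-L =  2 → C
  i= 3: K-J =  1 → B
  i= 4: B-W =  5 → F
  i= 5: N-F =  8 → I
  i= 6: I-H =  1 → B
  i= 7: A-Y =  2 → C
  i= 8: N-M =  1 → B
  i= 9: G-B =  5 → F
  i=10: D-V =  8 → I
  i=11: B-A =  1 → B
  i=12: X-V =  2 → C
  i=13: J-I =  1 → B
  i=14: L-G =  5 → F
  i=15: P-H =  8 → I
  i=16: E-D =  1 → B
  i=17: I-G =  2 → C
  i=18: O-N =  1 → B
  i=19: L-G =  5 → F
  i=20: Z-R =  8 → I
  i=21: E-D =  1 → B
  i=22: W-U =  2 → C
  i=23: A-Z =  1 → B
  shifts repeat with period 5: IBCBF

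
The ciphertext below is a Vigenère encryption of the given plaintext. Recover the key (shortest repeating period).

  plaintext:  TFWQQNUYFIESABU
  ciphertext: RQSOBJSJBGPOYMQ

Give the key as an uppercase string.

YLW

  i= 0: R-T = 24 → Y
  i= 1: Q-F = 11 → L
  i= 2: S-W = 22 → W
  i= 3: O-Q = 24 → Y
  i= 4: B-Q = 11 → L
  i= 5: J-N = 22 → W
  i= 6: S-U = 24 → Y
  i= 7: J-Y = 11 → L
  i= 8: B-F = 22 → W
  i= 9: G-I = 24 → Y
  i=10: P-E = 11 → L
  i=11: O-S = 22 → W
  i=12: Y-A = 24 → Y
  i=13: M-B = 11 → L
  i=14: Q-U = 22 → W
  shifts repeat with period 3: YLW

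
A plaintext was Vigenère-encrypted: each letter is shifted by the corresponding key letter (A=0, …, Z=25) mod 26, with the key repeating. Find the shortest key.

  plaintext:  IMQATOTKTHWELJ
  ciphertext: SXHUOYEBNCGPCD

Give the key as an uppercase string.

  i= 0: S-I = 10 → K
  i= 1: X-M = 11 → L
  i= 2: H-Q = 17 → R
  i= 3: U-A = 20 → U
  i= 4: O-T = 21 → V
  i= 5: Y-O = 10 → K
  i= 6: E-T = 11 → L
  i= 7: B-K = 17 → R
  i= 8: N-T = 20 → U
  i= 9: C-H = 21 → V
  i=10: G-W = 10 → K
  i=11: P-E = 11 → L
  i=12: C-L = 17 → R
  i=13: D-J = 20 → U
  shifts repeat with period 5: KLRUV

KLRUV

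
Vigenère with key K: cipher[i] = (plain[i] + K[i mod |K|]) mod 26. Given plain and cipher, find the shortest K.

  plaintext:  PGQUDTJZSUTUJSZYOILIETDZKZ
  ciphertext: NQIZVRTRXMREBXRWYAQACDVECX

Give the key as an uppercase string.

  i= 0: N-P = 24 → Y
  i= 1: Q-G = 10 → K
  i= 2: I-Q = 18 → S
  i= 3: Z-U =  5 → F
  i= 4: V-D = 18 → S
  i= 5: R-T = 24 → Y
  i= 6: T-J = 10 → K
  i= 7: R-Z = 18 → S
  i= 8: X-S =  5 → F
  i= 9: M-U = 18 → S
  i=10: R-T = 24 → Y
  i=11: E-U = 10 → K
  i=12: B-J = 18 → S
  i=13: X-S =  5 → F
  i=14: R-Z = 18 → S
  i=15: W-Y = 24 → Y
  i=16: Y-O = 10 → K
  i=17: A-I = 18 → S
  i=18: Q-L =  5 → F
  i=19: A-I = 18 → S
  i=20: C-E = 24 → Y
  i=21: D-T = 10 → K
  i=22: V-D = 18 → S
  i=23: E-Z =  5 → F
  i=24: C-K = 18 → S
  i=25: X-Z = 24 → Y
  shifts repeat with period 5: YKSFS

YKSFS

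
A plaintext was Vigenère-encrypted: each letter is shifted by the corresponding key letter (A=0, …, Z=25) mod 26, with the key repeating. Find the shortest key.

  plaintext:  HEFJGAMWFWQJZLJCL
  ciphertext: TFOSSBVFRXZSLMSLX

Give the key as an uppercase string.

MBJJ

  i= 0: T-H = 12 → M
  i= 1: F-E =  1 → B
  i= 2: O-F =  9 → J
  i= 3: S-J =  9 → J
  i= 4: S-G = 12 → M
  i= 5: B-A =  1 → B
  i= 6: V-M =  9 → J
  i= 7: F-W =  9 → J
  i= 8: R-F = 12 → M
  i= 9: X-W =  1 → B
  i=10: Z-Q =  9 → J
  i=11: S-J =  9 → J
  i=12: L-Z = 12 → M
  i=13: M-L =  1 → B
  i=14: S-J =  9 → J
  i=15: L-C =  9 → J
  i=16: X-L = 12 → M
  shifts repeat with period 4: MBJJ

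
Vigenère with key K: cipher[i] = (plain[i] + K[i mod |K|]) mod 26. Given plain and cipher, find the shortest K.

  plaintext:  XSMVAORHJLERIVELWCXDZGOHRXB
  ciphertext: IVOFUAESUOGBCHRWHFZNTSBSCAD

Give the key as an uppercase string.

  i= 0: I-X = 11 → L
  i= 1: V-S =  3 → D
  i= 2: O-M =  2 → C
  i= 3: F-V = 10 → K
  i= 4: U-A = 20 → U
  i= 5: A-O = 12 → M
  i= 6: E-R = 13 → N
  i= 7: S-H = 11 → L
  i= 8: U-J = 11 → L
  i= 9: O-L =  3 → D
  i=10: G-E =  2 → C
  i=11: B-R = 10 → K
  i=12: C-I = 20 → U
  i=13: H-V = 12 → M
  i=14: R-E = 13 → N
  i=15: W-L = 11 → L
  i=16: H-W = 11 → L
  i=17: F-C =  3 → D
  i=18: Z-X =  2 → C
  i=19: N-D = 10 → K
  i=20: T-Z = 20 → U
  i=21: S-G = 12 → M
  i=22: B-O = 13 → N
  i=23: S-H = 11 → L
  i=24: C-R = 11 → L
  i=25: A-X =  3 → D
  i=26: D-B =  2 → C
  shifts repeat with period 8: LDCKUMNL

LDCKUMNL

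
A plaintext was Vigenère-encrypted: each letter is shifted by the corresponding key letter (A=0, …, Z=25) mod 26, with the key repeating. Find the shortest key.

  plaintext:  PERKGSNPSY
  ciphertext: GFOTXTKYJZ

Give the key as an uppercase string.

RBXJ

  i= 0: G-P = 17 → R
  i= 1: F-E =  1 → B
  i= 2: O-R = 23 → X
  i= 3: T-K =  9 → J
  i= 4: X-G = 17 → R
  i= 5: T-S =  1 → B
  i= 6: K-N = 23 → X
  i= 7: Y-P =  9 → J
  i= 8: J-S = 17 → R
  i= 9: Z-Y =  1 → B
  shifts repeat with period 4: RBXJ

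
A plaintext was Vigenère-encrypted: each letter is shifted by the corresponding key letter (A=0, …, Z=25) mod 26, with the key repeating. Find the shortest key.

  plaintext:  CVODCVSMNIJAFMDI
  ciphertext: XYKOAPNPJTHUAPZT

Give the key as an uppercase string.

  i= 0: X-C = 21 → V
  i= 1: Y-V =  3 → D
  i= 2: K-O = 22 → W
  i= 3: O-D = 11 → L
  i= 4: A-C = 24 → Y
  i= 5: P-V = 20 → U
  i= 6: N-S = 21 → V
  i= 7: P-M =  3 → D
  i= 8: J-N = 22 → W
  i= 9: T-I = 11 → L
  i=10: H-J = 24 → Y
  i=11: U-A = 20 → U
  i=12: A-F = 21 → V
  i=13: P-M =  3 → D
  i=14: Z-D = 22 → W
  i=15: T-I = 11 → L
  shifts repeat with period 6: VDWLYU

VDWLYU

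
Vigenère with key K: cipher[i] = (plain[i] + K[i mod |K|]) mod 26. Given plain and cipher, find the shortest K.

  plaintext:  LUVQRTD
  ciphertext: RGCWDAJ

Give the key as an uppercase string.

GMH

  i= 0: R-L =  6 → G
  i= 1: G-U = 12 → M
  i= 2: C-V =  7 → H
  i= 3: W-Q =  6 → G
  i= 4: D-R = 12 → M
  i= 5: A-T =  7 → H
  i= 6: J-D =  6 → G
  shifts repeat with period 3: GMH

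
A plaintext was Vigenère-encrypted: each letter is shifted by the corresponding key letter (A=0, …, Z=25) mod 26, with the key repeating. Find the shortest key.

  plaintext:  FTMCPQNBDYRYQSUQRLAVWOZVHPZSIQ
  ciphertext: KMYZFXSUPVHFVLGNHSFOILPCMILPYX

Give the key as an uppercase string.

  i= 0: K-F =  5 → F
  i= 1: M-T = 19 → T
  i= 2: Y-M = 12 → M
  i= 3: Z-C = 23 → X
  i= 4: F-P = 16 → Q
  i= 5: X-Q =  7 → H
  i= 6: S-N =  5 → F
  i= 7: U-B = 19 → T
  i= 8: P-D = 12 → M
  i= 9: V-Y = 23 → X
  i=10: H-R = 16 → Q
  i=11: F-Y =  7 → H
  i=12: V-Q =  5 → F
  i=13: L-S = 19 → T
  i=14: G-U = 12 → M
  i=15: N-Q = 23 → X
  i=16: H-R = 16 → Q
  i=17: S-L =  7 → H
  i=18: F-A =  5 → F
  i=19: O-V = 19 → T
  i=20: I-W = 12 → M
  i=21: L-O = 23 → X
  i=22: P-Z = 16 → Q
  i=23: C-V =  7 → H
  i=24: M-H =  5 → F
  i=25: I-P = 19 → T
  i=26: L-Z = 12 → M
  i=27: P-S = 23 → X
  i=28: Y-I = 16 → Q
  i=29: X-Q =  7 → H
  shifts repeat with period 6: FTMXQH

FTMXQH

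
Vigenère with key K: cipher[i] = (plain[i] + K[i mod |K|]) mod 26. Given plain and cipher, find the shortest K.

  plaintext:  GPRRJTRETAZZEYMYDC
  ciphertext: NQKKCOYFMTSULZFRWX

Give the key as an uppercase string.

  i= 0: N-G =  7 → H
  i= 1: Q-P =  1 → B
  i= 2: K-R = 19 → T
  i= 3: K-R = 19 → T
  i= 4: C-J = 19 → T
  i= 5: O-T = 21 → V
  i= 6: Y-R =  7 → H
  i= 7: F-E =  1 → B
  i= 8: M-T = 19 → T
  i= 9: T-A = 19 → T
  i=10: S-Z = 19 → T
  i=11: U-Z = 21 → V
  i=12: L-E =  7 → H
  i=13: Z-Y =  1 → B
  i=14: F-M = 19 → T
  i=15: R-Y = 19 → T
  i=16: W-D = 19 → T
  i=17: X-C = 21 → V
  shifts repeat with period 6: HBTTTV

HBTTTV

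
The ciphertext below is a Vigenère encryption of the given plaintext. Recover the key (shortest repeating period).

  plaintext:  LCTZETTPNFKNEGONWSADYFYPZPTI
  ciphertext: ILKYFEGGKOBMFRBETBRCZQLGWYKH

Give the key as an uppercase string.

XJRZBLNR

  i= 0: I-L = 23 → X
  i= 1: L-C =  9 → J
  i= 2: K-T = 17 → R
  i= 3: Y-Z = 25 → Z
  i= 4: F-E =  1 → B
  i= 5: E-T = 11 → L
  i= 6: G-T = 13 → N
  i= 7: G-P = 17 → R
  i= 8: K-N = 23 → X
  i= 9: O-F =  9 → J
  i=10: B-K = 17 → R
  i=11: M-N = 25 → Z
  i=12: F-E =  1 → B
  i=13: R-G = 11 → L
  i=14: B-O = 13 → N
  i=15: E-N = 17 → R
  i=16: T-W = 23 → X
  i=17: B-S =  9 → J
  i=18: R-A = 17 → R
  i=19: C-D = 25 → Z
  i=20: Z-Y =  1 → B
  i=21: Q-F = 11 → L
  i=22: L-Y = 13 → N
  i=23: G-P = 17 → R
  i=24: W-Z = 23 → X
  i=25: Y-P =  9 → J
  i=26: K-T = 17 → R
  i=27: H-I = 25 → Z
  shifts repeat with period 8: XJRZBLNR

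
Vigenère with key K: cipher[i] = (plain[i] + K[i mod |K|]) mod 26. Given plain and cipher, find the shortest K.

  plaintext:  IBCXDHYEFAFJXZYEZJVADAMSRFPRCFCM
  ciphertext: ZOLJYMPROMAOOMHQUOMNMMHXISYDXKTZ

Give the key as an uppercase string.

  i= 0: Z-I = 17 → R
  i= 1: O-B = 13 → N
  i= 2: L-C =  9 → J
  i= 3: J-X = 12 → M
  i= 4: Y-D = 21 → V
  i= 5: M-H =  5 → F
  i= 6: P-Y = 17 → R
  i= 7: R-E = 13 → N
  i= 8: O-F =  9 → J
  i= 9: M-A = 12 → M
  i=10: A-F = 21 → V
  i=11: O-J =  5 → F
  i=12: O-X = 17 → R
  i=13: M-Z = 13 → N
  i=14: H-Y =  9 → J
  i=15: Q-E = 12 → M
  i=16: U-Z = 21 → V
  i=17: O-J =  5 → F
  i=18: M-V = 17 → R
  i=19: N-A = 13 → N
  i=20: M-D =  9 → J
  i=21: M-A = 12 → M
  i=22: H-M = 21 → V
  i=23: X-S =  5 → F
  i=24: I-R = 17 → R
  i=25: S-F = 13 → N
  i=26: Y-P =  9 → J
  i=27: D-R = 12 → M
  i=28: X-C = 21 → V
  i=29: K-F =  5 → F
  i=30: T-C = 17 → R
  i=31: Z-M = 13 → N
  shifts repeat with period 6: RNJMVF

RNJMVF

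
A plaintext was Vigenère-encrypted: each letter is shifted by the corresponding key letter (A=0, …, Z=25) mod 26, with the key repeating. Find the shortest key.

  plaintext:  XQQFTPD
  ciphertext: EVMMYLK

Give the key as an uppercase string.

HFW

  i= 0: E-X =  7 → H
  i= 1: V-Q =  5 → F
  i= 2: M-Q = 22 → W
  i= 3: M-F =  7 → H
  i= 4: Y-T =  5 → F
  i= 5: L-P = 22 → W
  i= 6: K-D =  7 → H
  shifts repeat with period 3: HFW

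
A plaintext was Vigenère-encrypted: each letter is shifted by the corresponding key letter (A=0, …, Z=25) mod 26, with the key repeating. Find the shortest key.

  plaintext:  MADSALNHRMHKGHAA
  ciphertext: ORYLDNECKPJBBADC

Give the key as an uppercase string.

  i= 0: O-M =  2 → C
  i= 1: R-A = 17 → R
  i= 2: Y-D = 21 → V
  i= 3: L-S = 19 → T
  i= 4: D-A =  3 → D
  i= 5: N-L =  2 → C
  i= 6: E-N = 17 → R
  i= 7: C-H = 21 → V
  i= 8: K-R = 19 → T
  i= 9: P-M =  3 → D
  i=10: J-H =  2 → C
  i=11: B-K = 17 → R
  i=12: B-G = 21 → V
  i=13: A-H = 19 → T
  i=14: D-A =  3 → D
  i=15: C-A =  2 → C
  shifts repeat with period 5: CRVTD

CRVTD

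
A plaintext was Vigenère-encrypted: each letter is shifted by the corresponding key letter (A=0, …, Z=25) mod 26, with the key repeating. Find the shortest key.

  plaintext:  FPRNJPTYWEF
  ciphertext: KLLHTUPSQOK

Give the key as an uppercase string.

FWUUK

  i= 0: K-F =  5 → F
  i= 1: L-P = 22 → W
  i= 2: L-R = 20 → U
  i= 3: H-N = 20 → U
  i= 4: T-J = 10 → K
  i= 5: U-P =  5 → F
  i= 6: P-T = 22 → W
  i= 7: S-Y = 20 → U
  i= 8: Q-W = 20 → U
  i= 9: O-E = 10 → K
  i=10: K-F =  5 → F
  shifts repeat with period 5: FWUUK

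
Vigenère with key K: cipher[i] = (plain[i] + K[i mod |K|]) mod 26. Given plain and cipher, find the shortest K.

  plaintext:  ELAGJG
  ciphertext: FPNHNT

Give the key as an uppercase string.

BEN

  i= 0: F-E =  1 → B
  i= 1: P-L =  4 → E
  i= 2: N-A = 13 → N
  i= 3: H-G =  1 → B
  i= 4: N-J =  4 → E
  i= 5: T-G = 13 → N
  shifts repeat with period 3: BEN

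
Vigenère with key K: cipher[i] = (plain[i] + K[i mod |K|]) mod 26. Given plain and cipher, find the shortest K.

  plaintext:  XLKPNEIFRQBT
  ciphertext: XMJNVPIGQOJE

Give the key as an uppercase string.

ABZYIL

  i= 0: X-X =  0 → A
  i= 1: M-L =  1 → B
  i= 2: J-K = 25 → Z
  i= 3: N-P = 24 → Y
  i= 4: V-N =  8 → I
  i= 5: P-E = 11 → L
  i= 6: I-I =  0 → A
  i= 7: G-F =  1 → B
  i= 8: Q-R = 25 → Z
  i= 9: O-Q = 24 → Y
  i=10: J-B =  8 → I
  i=11: E-T = 11 → L
  shifts repeat with period 6: ABZYIL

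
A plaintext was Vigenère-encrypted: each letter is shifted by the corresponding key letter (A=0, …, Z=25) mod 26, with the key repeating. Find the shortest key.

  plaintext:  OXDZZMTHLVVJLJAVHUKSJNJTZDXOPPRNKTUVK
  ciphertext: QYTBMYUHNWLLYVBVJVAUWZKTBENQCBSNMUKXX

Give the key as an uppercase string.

  i= 0: Q-O =  2 → C
  i= 1: Y-X =  1 → B
  i= 2: T-D = 16 → Q
  i= 3: B-Z =  2 → C
  i= 4: M-Z = 13 → N
  i= 5: Y-M = 12 → M
  i= 6: U-T =  1 → B
  i= 7: H-H =  0 → A
  i= 8: N-L =  2 → C
  i= 9: W-V =  1 → B
  i=10: L-V = 16 → Q
  i=11: L-J =  2 → C
  i=12: Y-L = 13 → N
  i=13: V-J = 12 → M
  i=14: B-A =  1 → B
  i=15: V-V =  0 → A
  i=16: J-H =  2 → C
  i=17: V-U =  1 → B
  i=18: A-K = 16 → Q
  i=19: U-S =  2 → C
  i=20: W-J = 13 → N
  i=21: Z-N = 12 → M
  i=22: K-J =  1 → B
  i=23: T-T =  0 → A
  i=24: B-Z =  2 → C
  i=25: E-D =  1 → B
  i=26: N-X = 16 → Q
  i=27: Q-O =  2 → C
  i=28: C-P = 13 → N
  i=29: B-P = 12 → M
  i=30: S-R =  1 → B
  i=31: N-N =  0 → A
  i=32: M-K =  2 → C
  i=33: U-T =  1 → B
  i=34: K-U = 16 → Q
  i=35: X-V =  2 → C
  i=36: X-K = 13 → N
  shifts repeat with period 8: CBQCNMBA

CBQCNMBA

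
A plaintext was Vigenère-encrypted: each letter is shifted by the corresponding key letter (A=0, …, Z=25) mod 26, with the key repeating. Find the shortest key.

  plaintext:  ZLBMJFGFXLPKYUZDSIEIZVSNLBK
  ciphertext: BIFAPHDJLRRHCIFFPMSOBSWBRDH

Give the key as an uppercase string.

  i= 0: B-Z =  2 → C
  i= 1: I-L = 23 → X
  i= 2: F-B =  4 → E
  i= 3: A-M = 14 → O
  i= 4: P-J =  6 → G
  i= 5: H-F =  2 → C
  i= 6: D-G = 23 → X
  i= 7: J-F =  4 → E
  i= 8: L-X = 14 → O
  i= 9: R-L =  6 → G
  i=10: R-P =  2 → C
  i=11: H-K = 23 → X
  i=12: C-Y =  4 → E
  i=13: I-U = 14 → O
  i=14: F-Z =  6 → G
  i=15: F-D =  2 → C
  i=16: P-S = 23 → X
  i=17: M-I =  4 → E
  i=18: S-E = 14 → O
  i=19: O-I =  6 → G
  i=20: B-Z =  2 → C
  i=21: S-V = 23 → X
  i=22: W-S =  4 → E
  i=23: B-N = 14 → O
  i=24: R-L =  6 → G
  i=25: D-B =  2 → C
  i=26: H-K = 23 → X
  shifts repeat with period 5: CXEOG

CXEOG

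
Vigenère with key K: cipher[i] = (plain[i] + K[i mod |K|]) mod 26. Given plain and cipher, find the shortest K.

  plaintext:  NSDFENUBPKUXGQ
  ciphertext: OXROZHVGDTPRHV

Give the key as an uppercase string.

  i= 0: O-N =  1 → B
  i= 1: X-S =  5 → F
  i= 2: R-D = 14 → O
  i= 3: O-F =  9 → J
  i= 4: Z-E = 21 → V
  i= 5: H-N = 20 → U
  i= 6: V-U =  1 → B
  i= 7: G-B =  5 → F
  i= 8: D-P = 14 → O
  i= 9: T-K =  9 → J
  i=10: P-U = 21 → V
  i=11: R-X = 20 → U
  i=12: H-G =  1 → B
  i=13: V-Q =  5 → F
  shifts repeat with period 6: BFOJVU

BFOJVU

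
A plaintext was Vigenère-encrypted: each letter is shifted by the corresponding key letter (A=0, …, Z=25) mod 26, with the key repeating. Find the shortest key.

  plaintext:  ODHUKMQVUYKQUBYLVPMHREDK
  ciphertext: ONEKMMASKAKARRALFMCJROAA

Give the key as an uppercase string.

  i= 0: O-O =  0 → A
  i= 1: N-D = 10 → K
  i= 2: E-H = 23 → X
  i= 3: K-U = 16 → Q
  i= 4: M-K =  2 → C
  i= 5: M-M =  0 → A
  i= 6: A-Q = 10 → K
  i= 7: S-V = 23 → X
  i= 8: K-U = 16 → Q
  i= 9: A-Y =  2 → C
  i=10: K-K =  0 → A
  i=11: A-Q = 10 → K
  i=12: R-U = 23 → X
  i=13: R-B = 16 → Q
  i=14: A-Y =  2 → C
  i=15: L-L =  0 → A
  i=16: F-V = 10 → K
  i=17: M-P = 23 → X
  i=18: C-M = 16 → Q
  i=19: J-H =  2 → C
  i=20: R-R =  0 → A
  i=21: O-E = 10 → K
  i=22: A-D = 23 → X
  i=23: A-K = 16 → Q
  shifts repeat with period 5: AKXQC

AKXQC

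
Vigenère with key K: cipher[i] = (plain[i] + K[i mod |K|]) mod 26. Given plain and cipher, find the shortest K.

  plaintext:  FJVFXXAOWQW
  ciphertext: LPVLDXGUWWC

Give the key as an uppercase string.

GGA

  i= 0: L-F =  6 → G
  i= 1: P-J =  6 → G
  i= 2: V-V =  0 → A
  i= 3: L-F =  6 → G
  i= 4: D-X =  6 → G
  i= 5: X-X =  0 → A
  i= 6: G-A =  6 → G
  i= 7: U-O =  6 → G
  i= 8: W-W =  0 → A
  i= 9: W-Q =  6 → G
  i=10: C-W =  6 → G
  shifts repeat with period 3: GGA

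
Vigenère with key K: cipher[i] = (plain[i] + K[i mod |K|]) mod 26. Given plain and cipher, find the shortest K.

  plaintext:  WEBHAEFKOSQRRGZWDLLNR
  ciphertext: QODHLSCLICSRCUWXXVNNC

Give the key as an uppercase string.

UKCALOXB

  i= 0: Q-W = 20 → U
  i= 1: O-E = 10 → K
  i= 2: D-B =  2 → C
  i= 3: H-H =  0 → A
  i= 4: L-A = 11 → L
  i= 5: S-E = 14 → O
  i= 6: C-F = 23 → X
  i= 7: L-K =  1 → B
  i= 8: I-O = 20 → U
  i= 9: C-S = 10 → K
  i=10: S-Q =  2 → C
  i=11: R-R =  0 → A
  i=12: C-R = 11 → L
  i=13: U-G = 14 → O
  i=14: W-Z = 23 → X
  i=15: X-W =  1 → B
  i=16: X-D = 20 → U
  i=17: V-L = 10 → K
  i=18: N-L =  2 → C
  i=19: N-N =  0 → A
  i=20: C-R = 11 → L
  shifts repeat with period 8: UKCALOXB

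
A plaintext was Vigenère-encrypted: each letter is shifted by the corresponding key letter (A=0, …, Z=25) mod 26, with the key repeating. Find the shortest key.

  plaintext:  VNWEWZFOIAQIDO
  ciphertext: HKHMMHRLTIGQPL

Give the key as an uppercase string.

  i= 0: H-V = 12 → M
  i= 1: K-N = 23 → X
  i= 2: H-W = 11 → L
  i= 3: M-E =  8 → I
  i= 4: M-W = 16 → Q
  i= 5: H-Z =  8 → I
  i= 6: R-F = 12 → M
  i= 7: L-O = 23 → X
  i= 8: T-I = 11 → L
  i= 9: I-A =  8 → I
  i=10: G-Q = 16 → Q
  i=11: Q-I =  8 → I
  i=12: P-D = 12 → M
  i=13: L-O = 23 → X
  shifts repeat with period 6: MXLIQI

MXLIQI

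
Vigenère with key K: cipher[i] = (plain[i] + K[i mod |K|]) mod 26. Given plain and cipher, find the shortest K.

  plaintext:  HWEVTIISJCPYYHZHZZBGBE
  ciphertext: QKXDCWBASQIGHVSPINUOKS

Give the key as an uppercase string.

  i= 0: Q-H =  9 → J
  i= 1: K-W = 14 → O
  i= 2: X-E = 19 → T
  i= 3: D-V =  8 → I
  i= 4: C-T =  9 → J
  i= 5: W-I = 14 → O
  i= 6: B-I = 19 → T
  i= 7: A-S =  8 → I
  i= 8: S-J =  9 → J
  i= 9: Q-C = 14 → O
  i=10: I-P = 19 → T
  i=11: G-Y =  8 → I
  i=12: H-Y =  9 → J
  i=13: V-H = 14 → O
  i=14: S-Z = 19 → T
  i=15: P-H =  8 → I
  i=16: I-Z =  9 → J
  i=17: N-Z = 14 → O
  i=18: U-B = 19 → T
  i=19: O-G =  8 → I
  i=20: K-B =  9 → J
  i=21: S-E = 14 → O
  shifts repeat with period 4: JOTI

JOTI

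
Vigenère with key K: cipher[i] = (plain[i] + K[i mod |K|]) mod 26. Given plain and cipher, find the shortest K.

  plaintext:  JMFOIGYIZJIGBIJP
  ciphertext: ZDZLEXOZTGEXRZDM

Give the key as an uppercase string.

QRUXWR

  i= 0: Z-J = 16 → Q
  i= 1: D-M = 17 → R
  i= 2: Z-F = 20 → U
  i= 3: L-O = 23 → X
  i= 4: E-I = 22 → W
  i= 5: X-G = 17 → R
  i= 6: O-Y = 16 → Q
  i= 7: Z-I = 17 → R
  i= 8: T-Z = 20 → U
  i= 9: G-J = 23 → X
  i=10: E-I = 22 → W
  i=11: X-G = 17 → R
  i=12: R-B = 16 → Q
  i=13: Z-I = 17 → R
  i=14: D-J = 20 → U
  i=15: M-P = 23 → X
  shifts repeat with period 6: QRUXWR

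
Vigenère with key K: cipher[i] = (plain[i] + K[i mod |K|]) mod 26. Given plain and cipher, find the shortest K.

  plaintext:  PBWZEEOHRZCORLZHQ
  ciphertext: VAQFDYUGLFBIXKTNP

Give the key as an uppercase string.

  i= 0: V-P =  6 → G
  i= 1: A-B = 25 → Z
  i= 2: Q-W = 20 → U
  i= 3: F-Z =  6 → G
  i= 4: D-E = 25 → Z
  i= 5: Y-E = 20 → U
  i= 6: U-O =  6 → G
  i= 7: G-H = 25 → Z
  i= 8: L-R = 20 → U
  i= 9: F-Z =  6 → G
  i=10: B-C = 25 → Z
  i=11: I-O = 20 → U
  i=12: X-R =  6 → G
  i=13: K-L = 25 → Z
  i=14: T-Z = 20 → U
  i=15: N-H =  6 → G
  i=16: P-Q = 25 → Z
  shifts repeat with period 3: GZU

GZU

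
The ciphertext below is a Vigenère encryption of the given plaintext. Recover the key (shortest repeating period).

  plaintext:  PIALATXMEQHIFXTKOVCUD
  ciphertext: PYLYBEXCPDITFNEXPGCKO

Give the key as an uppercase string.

  i= 0: P-P =  0 → A
  i= 1: Y-I = 16 → Q
  i= 2: L-A = 11 → L
  i= 3: Y-L = 13 → N
  i= 4: B-A =  1 → B
  i= 5: E-T = 11 → L
  i= 6: X-X =  0 → A
  i= 7: C-M = 16 → Q
  i= 8: P-E = 11 → L
  i= 9: D-Q = 13 → N
  i=10: I-H =  1 → B
  i=11: T-I = 11 → L
  i=12: F-F =  0 → A
  i=13: N-X = 16 → Q
  i=14: E-T = 11 → L
  i=15: X-K = 13 → N
  i=16: P-O =  1 → B
  i=17: G-V = 11 → L
  i=18: C-C =  0 → A
  i=19: K-U = 16 → Q
  i=20: O-D = 11 → L
  shifts repeat with period 6: AQLNBL

AQLNBL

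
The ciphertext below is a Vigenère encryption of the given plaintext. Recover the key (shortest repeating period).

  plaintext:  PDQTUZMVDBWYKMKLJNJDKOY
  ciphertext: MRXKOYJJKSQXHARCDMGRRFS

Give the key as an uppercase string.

XOHRUZ

  i= 0: M-P = 23 → X
  i= 1: R-D = 14 → O
  i= 2: X-Q =  7 → H
  i= 3: K-T = 17 → R
  i= 4: O-U = 20 → U
  i= 5: Y-Z = 25 → Z
  i= 6: J-M = 23 → X
  i= 7: J-V = 14 → O
  i= 8: K-D =  7 → H
  i= 9: S-B = 17 → R
  i=10: Q-W = 20 → U
  i=11: X-Y = 25 → Z
  i=12: H-K = 23 → X
  i=13: A-M = 14 → O
  i=14: R-K =  7 → H
  i=15: C-L = 17 → R
  i=16: D-J = 20 → U
  i=17: M-N = 25 → Z
  i=18: G-J = 23 → X
  i=19: R-D = 14 → O
  i=20: R-K =  7 → H
  i=21: F-O = 17 → R
  i=22: S-Y = 20 → U
  shifts repeat with period 6: XOHRUZ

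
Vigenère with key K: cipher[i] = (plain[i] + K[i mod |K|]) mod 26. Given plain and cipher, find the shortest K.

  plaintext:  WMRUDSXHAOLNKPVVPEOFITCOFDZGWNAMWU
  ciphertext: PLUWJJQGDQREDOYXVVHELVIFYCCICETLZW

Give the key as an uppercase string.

TZDCGR

  i= 0: P-W = 19 → T
  i= 1: L-M = 25 → Z
  i= 2: U-R =  3 → D
  i= 3: W-U =  2 → C
  i= 4: J-D =  6 → G
  i= 5: J-S = 17 → R
  i= 6: Q-X = 19 → T
  i= 7: G-H = 25 → Z
  i= 8: D-A =  3 → D
  i= 9: Q-O =  2 → C
  i=10: R-L =  6 → G
  i=11: E-N = 17 → R
  i=12: D-K = 19 → T
  i=13: O-P = 25 → Z
  i=14: Y-V =  3 → D
  i=15: X-V =  2 → C
  i=16: V-P =  6 → G
  i=17: V-E = 17 → R
  i=18: H-O = 19 → T
  i=19: E-F = 25 → Z
  i=20: L-I =  3 → D
  i=21: V-T =  2 → C
  i=22: I-C =  6 → G
  i=23: F-O = 17 → R
  i=24: Y-F = 19 → T
  i=25: C-D = 25 → Z
  i=26: C-Z =  3 → D
  i=27: I-G =  2 → C
  i=28: C-W =  6 → G
  i=29: E-N = 17 → R
  i=30: T-A = 19 → T
  i=31: L-M = 25 → Z
  i=32: Z-W =  3 → D
  i=33: W-U =  2 → C
  shifts repeat with period 6: TZDCGR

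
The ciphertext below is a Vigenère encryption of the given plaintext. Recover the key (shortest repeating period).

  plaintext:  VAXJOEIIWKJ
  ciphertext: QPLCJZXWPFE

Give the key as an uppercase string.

VPOTV

  i= 0: Q-V = 21 → V
  i= 1: P-A = 15 → P
  i= 2: L-X = 14 → O
  i= 3: C-J = 19 → T
  i= 4: J-O = 21 → V
  i= 5: Z-E = 21 → V
  i= 6: X-I = 15 → P
  i= 7: W-I = 14 → O
  i= 8: P-W = 19 → T
  i= 9: F-K = 21 → V
  i=10: E-J = 21 → V
  shifts repeat with period 5: VPOTV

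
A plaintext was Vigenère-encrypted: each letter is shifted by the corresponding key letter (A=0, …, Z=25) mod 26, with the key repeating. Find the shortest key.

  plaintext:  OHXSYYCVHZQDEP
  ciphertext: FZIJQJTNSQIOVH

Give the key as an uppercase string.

  i= 0: F-O = 17 → R
  i= 1: Z-H = 18 → S
  i= 2: I-X = 11 → L
  i= 3: J-S = 17 → R
  i= 4: Q-Y = 18 → S
  i= 5: J-Y = 11 → L
  i= 6: T-C = 17 → R
  i= 7: N-V = 18 → S
  i= 8: S-H = 11 → L
  i= 9: Q-Z = 17 → R
  i=10: I-Q = 18 → S
  i=11: O-D = 11 → L
  i=12: V-E = 17 → R
  i=13: H-P = 18 → S
  shifts repeat with period 3: RSL

RSL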